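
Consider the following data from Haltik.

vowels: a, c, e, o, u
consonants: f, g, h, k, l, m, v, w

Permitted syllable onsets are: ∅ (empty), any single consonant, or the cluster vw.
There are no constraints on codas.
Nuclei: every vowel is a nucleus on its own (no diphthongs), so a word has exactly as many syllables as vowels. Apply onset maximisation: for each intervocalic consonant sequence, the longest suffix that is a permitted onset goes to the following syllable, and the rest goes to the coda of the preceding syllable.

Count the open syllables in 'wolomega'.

4

The vowels are o, o, e, a — 4 nuclei, so 4 syllables.
/o…o/ gap (V1→V2): /l/ → onset of the next syllable (single consonants are always licit onsets).
/o…e/ gap (V2→V3): /m/ → onset of the next syllable (single consonants are always licit onsets).
/e…a/ gap (V3→V4): /g/ → onset of the next syllable (single consonants are always licit onsets).
Putting it together: wo.lo.me.ga.
Classifying each syllable: /wo/ (open), /lo/ (open), /me/ (open), /ga/ (open).
Open syllables: 4.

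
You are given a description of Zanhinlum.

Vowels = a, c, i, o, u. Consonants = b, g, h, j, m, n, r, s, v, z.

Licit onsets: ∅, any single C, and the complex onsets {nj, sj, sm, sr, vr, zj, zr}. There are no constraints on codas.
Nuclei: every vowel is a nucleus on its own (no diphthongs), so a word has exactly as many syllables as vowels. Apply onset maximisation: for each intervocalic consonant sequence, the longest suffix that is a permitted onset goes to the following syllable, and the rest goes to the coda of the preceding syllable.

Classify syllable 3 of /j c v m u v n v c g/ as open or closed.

The vowels are c, u, c — 3 nuclei, so 3 syllables.
/c…u/ gap (V1→V2): /vm/; trying suffixes from longest down, /m/ is the first permitted one, so coda /v/ | onset /m/.
/u…c/ gap (V2→V3): /vnv/ splits as /vn/ + /v/ (/v/ is the longest suffix that is a licit onset).
Putting it together: jcv.muvn.vcg.
Syllable 3 is /vcg/ with coda /g/, so it is closed.

closed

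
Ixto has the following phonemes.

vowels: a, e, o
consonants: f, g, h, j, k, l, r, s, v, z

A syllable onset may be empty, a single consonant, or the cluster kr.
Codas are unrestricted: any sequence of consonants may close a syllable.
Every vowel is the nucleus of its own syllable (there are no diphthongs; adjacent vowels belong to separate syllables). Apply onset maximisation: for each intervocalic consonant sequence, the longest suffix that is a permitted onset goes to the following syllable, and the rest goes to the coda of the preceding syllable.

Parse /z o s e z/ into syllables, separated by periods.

Vowels present: o, e; each is a nucleus, giving 2 syllables.
V1 /o/ – V2 /e/: just /s/ — single C goes to the following onset.

zo.sez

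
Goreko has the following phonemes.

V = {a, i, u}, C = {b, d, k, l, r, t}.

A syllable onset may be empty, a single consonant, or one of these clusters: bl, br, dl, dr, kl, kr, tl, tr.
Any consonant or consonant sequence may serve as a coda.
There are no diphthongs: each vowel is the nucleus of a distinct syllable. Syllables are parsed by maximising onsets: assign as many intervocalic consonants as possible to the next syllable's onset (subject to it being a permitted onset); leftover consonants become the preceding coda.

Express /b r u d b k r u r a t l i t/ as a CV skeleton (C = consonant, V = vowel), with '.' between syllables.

Nuclei (vowels): u, u, a, i → 4 syllables.
/u…u/ gap (V1→V2): /dbkr/ — longest licit onset from the right is /kr/, leaving /db/ as coda.
/u…a/ gap (V2→V3): /r/ → onset of the next syllable (single consonants are always licit onsets).
/a…i/ gap (V3→V4): cluster /tl/ — /tl/ is itself a permitted onset, so the whole cluster goes right; preceding coda = ∅.
So the parse is brudb.kru.ra.tlit.
Mapping each syllable to C/V: /brudb/ → CCVCC, /kru/ → CCV, /ra/ → CV, /tlit/ → CCVC.

CCVCC.CCV.CV.CCVC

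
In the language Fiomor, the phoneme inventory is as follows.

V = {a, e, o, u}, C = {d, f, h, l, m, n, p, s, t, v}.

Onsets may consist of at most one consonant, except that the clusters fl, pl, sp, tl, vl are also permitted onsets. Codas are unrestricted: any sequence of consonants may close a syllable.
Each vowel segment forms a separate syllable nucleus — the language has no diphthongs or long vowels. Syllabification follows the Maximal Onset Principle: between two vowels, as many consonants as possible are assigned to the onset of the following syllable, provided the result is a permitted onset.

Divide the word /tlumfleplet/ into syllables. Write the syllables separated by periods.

The vowels are u, e, e — 3 nuclei, so 3 syllables.
/u…e/ gap (V1→V2): /mfl/; trying suffixes from longest down, /fl/ is the first permitted one, so coda /m/ | onset /fl/.
/e…e/ gap (V2→V3): cluster /pl/ — /pl/ is itself a permitted onset, so the whole cluster goes right; preceding coda = ∅.

tlum.fle.plet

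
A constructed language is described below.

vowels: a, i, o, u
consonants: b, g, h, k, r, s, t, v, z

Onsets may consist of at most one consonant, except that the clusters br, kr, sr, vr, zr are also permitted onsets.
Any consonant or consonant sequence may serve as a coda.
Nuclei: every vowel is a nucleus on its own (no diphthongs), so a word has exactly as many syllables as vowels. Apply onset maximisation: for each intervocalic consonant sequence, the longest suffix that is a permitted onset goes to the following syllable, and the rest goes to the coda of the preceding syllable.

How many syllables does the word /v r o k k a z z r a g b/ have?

3

Nuclei (vowels): o, a, a → 3 syllables.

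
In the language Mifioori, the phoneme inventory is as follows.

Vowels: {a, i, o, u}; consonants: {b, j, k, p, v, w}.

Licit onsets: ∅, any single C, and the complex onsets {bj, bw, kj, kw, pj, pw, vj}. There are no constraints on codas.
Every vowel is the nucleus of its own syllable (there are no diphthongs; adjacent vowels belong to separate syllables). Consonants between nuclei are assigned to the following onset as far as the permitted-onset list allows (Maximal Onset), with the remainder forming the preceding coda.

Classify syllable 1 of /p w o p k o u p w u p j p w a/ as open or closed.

closed

Vowels present: o, o, u, u, a; each is a nucleus, giving 5 syllables.
/o…o/ gap (V1→V2): /pk/; trying suffixes from longest down, /k/ is the first permitted one, so coda /p/ | onset /k/.
/o…u/ gap (V2→V3): no consonants, so the boundary falls immediately after /o/.
/u…u/ gap (V3→V4): cluster /pw/ — /pw/ is itself a permitted onset, so the whole cluster goes right; preceding coda = ∅.
/u…a/ gap (V4→V5): /pjpw/; trying suffixes from longest down, /pw/ is the first permitted one, so coda /pj/ | onset /pw/.
Putting it together: pwop.ko.u.pwupj.pwa.
Syllable 1 is /pwop/ with coda /p/, so it is closed.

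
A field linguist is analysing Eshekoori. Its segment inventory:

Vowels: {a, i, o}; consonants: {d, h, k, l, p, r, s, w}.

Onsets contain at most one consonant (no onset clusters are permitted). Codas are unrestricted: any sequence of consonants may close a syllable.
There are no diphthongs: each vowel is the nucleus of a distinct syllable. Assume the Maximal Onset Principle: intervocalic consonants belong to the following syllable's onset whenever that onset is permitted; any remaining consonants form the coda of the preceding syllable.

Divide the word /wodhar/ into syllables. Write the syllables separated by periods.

Vowels present: o, a; each is a nucleus, giving 2 syllables.
V1 /o/ – V2 /a/: cluster /dh/ — the longest permitted-onset suffix is /h/; onset = /h/, preceding coda = /d/.

wod.har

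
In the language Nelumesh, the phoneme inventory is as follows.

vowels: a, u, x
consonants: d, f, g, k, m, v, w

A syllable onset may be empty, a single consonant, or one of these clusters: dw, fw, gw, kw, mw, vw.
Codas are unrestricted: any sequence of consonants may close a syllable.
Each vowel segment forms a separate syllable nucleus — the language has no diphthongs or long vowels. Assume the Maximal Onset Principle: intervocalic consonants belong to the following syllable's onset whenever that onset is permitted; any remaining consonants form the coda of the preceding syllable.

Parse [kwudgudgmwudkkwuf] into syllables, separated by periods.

Nuclei (vowels): u, u, u, u → 4 syllables.
Between /u/ (V1) and /u/ (V2): /dg/ splits as /d/ + /g/ (/g/ is the longest suffix that is a licit onset).
Between /u/ (V2) and /u/ (V3): /dgmw/ — longest licit onset from the right is /mw/, leaving /dg/ as coda.
Between /u/ (V3) and /u/ (V4): /dkkw/ splits as /dk/ + /kw/ (/kw/ is the longest suffix that is a licit onset).

kwud.gudg.mwudk.kwuf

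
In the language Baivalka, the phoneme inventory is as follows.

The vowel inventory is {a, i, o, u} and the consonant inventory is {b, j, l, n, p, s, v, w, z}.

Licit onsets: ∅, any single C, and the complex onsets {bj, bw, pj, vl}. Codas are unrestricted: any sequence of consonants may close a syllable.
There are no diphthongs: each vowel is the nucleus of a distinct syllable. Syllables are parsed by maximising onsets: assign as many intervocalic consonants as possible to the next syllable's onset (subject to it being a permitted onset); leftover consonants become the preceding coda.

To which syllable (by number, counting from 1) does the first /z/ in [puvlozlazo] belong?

2

The vowels are u, o, a, o — 4 nuclei, so 4 syllables.
σ1/σ2 boundary: /vl/ is a licit onset in full, so it all attaches to the next syllable.
σ2/σ3 boundary: cluster /zl/ — the longest permitted-onset suffix is /l/; onset = /l/, preceding coda = /z/.
σ3/σ4 boundary: /z/ is a single consonant, so it becomes the next onset.
Syllabification: pu.vloz.la.zo.
The first /z/ is in the coda of syllable 2 (/vloz/).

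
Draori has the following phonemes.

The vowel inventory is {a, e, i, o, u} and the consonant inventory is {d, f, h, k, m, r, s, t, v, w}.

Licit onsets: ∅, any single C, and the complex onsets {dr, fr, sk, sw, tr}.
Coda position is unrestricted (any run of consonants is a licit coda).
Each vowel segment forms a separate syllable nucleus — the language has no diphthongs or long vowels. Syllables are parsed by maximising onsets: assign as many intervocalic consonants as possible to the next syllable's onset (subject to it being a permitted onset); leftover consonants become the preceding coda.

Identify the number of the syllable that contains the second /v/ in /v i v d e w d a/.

Vowels present: i, e, a; each is a nucleus, giving 3 syllables.
V1 /i/ – V2 /e/: /vd/ splits as /v/ + /d/ (/d/ is the longest suffix that is a licit onset).
V2 /e/ – V3 /a/: cluster /wd/ — the longest permitted-onset suffix is /d/; onset = /d/, preceding coda = /w/.
Result: viv.dew.da.
The second /v/ is in the coda of syllable 1 (/viv/).

1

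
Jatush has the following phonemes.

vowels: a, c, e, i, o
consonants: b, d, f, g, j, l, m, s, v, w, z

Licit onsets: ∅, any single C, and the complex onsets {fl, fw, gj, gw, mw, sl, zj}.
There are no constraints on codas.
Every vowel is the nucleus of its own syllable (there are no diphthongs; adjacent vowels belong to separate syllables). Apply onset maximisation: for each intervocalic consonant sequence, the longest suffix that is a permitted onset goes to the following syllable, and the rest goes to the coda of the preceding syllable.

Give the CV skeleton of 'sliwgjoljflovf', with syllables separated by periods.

CCVC.CCVCC.CCVCC

Vowels present: i, o, o; each is a nucleus, giving 3 syllables.
V1 /i/ – V2 /o/: /wgj/; trying suffixes from longest down, /gj/ is the first permitted one, so coda /w/ | onset /gj/.
V2 /o/ – V3 /o/: /ljfl/; trying suffixes from longest down, /fl/ is the first permitted one, so coda /lj/ | onset /fl/.
Result: sliw.gjolj.flovf.
Mapping each syllable to C/V: /sliw/ → CCVC, /gjolj/ → CCVCC, /flovf/ → CCVCC.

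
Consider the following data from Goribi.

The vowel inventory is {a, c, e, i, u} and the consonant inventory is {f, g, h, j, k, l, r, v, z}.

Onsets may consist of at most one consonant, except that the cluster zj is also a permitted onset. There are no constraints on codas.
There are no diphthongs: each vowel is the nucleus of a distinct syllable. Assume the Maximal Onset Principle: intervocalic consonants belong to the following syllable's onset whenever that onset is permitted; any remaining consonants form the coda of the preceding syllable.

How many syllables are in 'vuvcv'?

The vowels are u, c — 2 nuclei, so 2 syllables.

2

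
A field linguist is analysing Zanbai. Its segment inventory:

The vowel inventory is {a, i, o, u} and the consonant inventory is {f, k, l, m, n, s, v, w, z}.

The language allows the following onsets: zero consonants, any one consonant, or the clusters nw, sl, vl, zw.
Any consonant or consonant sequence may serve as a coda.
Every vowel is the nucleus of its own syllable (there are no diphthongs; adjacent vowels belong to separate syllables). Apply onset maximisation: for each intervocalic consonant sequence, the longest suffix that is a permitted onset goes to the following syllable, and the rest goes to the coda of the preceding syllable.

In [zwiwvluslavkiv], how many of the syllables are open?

1

Nuclei (vowels): i, u, a, i → 4 syllables.
σ1/σ2 boundary: /wvl/; trying suffixes from longest down, /vl/ is the first permitted one, so coda /w/ | onset /vl/.
σ2/σ3 boundary: cluster /sl/ — /sl/ is itself a permitted onset, so the whole cluster goes right; preceding coda = ∅.
σ3/σ4 boundary: /vk/ splits as /v/ + /k/ (/k/ is the longest suffix that is a licit onset).
Result: zwiw.vlu.slav.kiv.
Classifying each syllable: /zwiw/ (closed), /vlu/ (open), /slav/ (closed), /kiv/ (closed).
Open syllables: 1.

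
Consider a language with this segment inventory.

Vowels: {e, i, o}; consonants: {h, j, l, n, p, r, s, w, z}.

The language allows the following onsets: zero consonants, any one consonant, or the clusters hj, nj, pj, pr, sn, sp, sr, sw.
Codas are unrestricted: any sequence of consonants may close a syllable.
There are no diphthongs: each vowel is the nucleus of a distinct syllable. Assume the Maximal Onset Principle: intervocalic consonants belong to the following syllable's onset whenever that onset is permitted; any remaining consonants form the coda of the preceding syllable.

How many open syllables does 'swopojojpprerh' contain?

The vowels are o, o, o, e — 4 nuclei, so 4 syllables.
Between /o/ (V1) and /o/ (V2): /p/ is a single consonant, so it becomes the next onset.
Between /o/ (V2) and /o/ (V3): just /j/ — single C goes to the following onset.
Between /o/ (V3) and /e/ (V4): /jppr/ — longest licit onset from the right is /pr/, leaving /jp/ as coda.
So the parse is swo.po.jojp.prerh.
Classifying each syllable: /swo/ (open), /po/ (open), /jojp/ (closed), /prerh/ (closed).
Open syllables: 2.

2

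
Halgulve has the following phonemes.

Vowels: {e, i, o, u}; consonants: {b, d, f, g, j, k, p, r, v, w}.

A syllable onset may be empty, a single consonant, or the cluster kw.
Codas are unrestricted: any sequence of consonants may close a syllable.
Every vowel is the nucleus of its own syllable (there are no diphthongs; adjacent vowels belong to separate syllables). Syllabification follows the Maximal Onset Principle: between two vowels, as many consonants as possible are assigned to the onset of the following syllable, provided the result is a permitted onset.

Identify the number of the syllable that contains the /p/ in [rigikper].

The vowels are i, i, e — 3 nuclei, so 3 syllables.
/i…i/ gap (V1→V2): /g/ → onset of the next syllable (single consonants are always licit onsets).
/i…e/ gap (V2→V3): /kp/ splits as /k/ + /p/ (/p/ is the longest suffix that is a licit onset).
So the parse is ri.gik.per.
The /p/ is in the onset of syllable 3 (/per/).

3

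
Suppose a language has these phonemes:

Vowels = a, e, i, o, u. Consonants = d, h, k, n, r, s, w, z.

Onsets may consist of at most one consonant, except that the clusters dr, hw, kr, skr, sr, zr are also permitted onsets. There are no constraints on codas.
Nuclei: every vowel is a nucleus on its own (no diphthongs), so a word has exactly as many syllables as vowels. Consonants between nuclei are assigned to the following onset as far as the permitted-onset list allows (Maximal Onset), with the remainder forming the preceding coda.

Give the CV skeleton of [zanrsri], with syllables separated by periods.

CVCC.CCV

Nuclei (vowels): a, i → 2 syllables.
/a…i/ gap (V1→V2): /nrsr/ splits as /nr/ + /sr/ (/sr/ is the longest suffix that is a licit onset).
So the parse is zanr.sri.
Mapping each syllable to C/V: /zanr/ → CVCC, /sri/ → CCV.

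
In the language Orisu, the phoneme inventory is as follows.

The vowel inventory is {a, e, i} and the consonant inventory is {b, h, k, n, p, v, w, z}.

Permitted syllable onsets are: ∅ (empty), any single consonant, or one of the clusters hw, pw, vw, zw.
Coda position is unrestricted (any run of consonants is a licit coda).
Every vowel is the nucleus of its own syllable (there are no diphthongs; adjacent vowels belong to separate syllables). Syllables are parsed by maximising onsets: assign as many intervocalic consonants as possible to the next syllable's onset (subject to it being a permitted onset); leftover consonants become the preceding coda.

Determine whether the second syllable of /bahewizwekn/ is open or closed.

open

Vowels present: a, e, i, e; each is a nucleus, giving 4 syllables.
Between /a/ (V1) and /e/ (V2): /h/ is a single consonant, so it becomes the next onset.
Between /e/ (V2) and /i/ (V3): just /w/ — single C goes to the following onset.
Between /i/ (V3) and /e/ (V4): cluster /zw/ — /zw/ is itself a permitted onset, so the whole cluster goes right; preceding coda = ∅.
Result: ba.he.wi.zwekn.
Syllable 2 is /he/; it ends in its nucleus with no coda, so it is open.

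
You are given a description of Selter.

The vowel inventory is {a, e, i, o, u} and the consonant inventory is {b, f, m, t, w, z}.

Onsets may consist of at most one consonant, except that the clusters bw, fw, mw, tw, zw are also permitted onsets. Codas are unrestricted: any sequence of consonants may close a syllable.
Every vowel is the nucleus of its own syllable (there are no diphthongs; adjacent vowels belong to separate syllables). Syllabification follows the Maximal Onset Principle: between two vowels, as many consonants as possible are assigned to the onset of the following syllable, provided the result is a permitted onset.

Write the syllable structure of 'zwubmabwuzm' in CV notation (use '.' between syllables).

CCVC.CV.CCVCC

Nuclei (vowels): u, a, u → 3 syllables.
Between /u/ (V1) and /a/ (V2): /bm/ — longest licit onset from the right is /m/, leaving /b/ as coda.
Between /a/ (V2) and /u/ (V3): /bw/ is a licit onset in full, so it all attaches to the next syllable.
So the parse is zwub.ma.bwuzm.
Mapping each syllable to C/V: /zwub/ → CCVC, /ma/ → CV, /bwuzm/ → CCVCC.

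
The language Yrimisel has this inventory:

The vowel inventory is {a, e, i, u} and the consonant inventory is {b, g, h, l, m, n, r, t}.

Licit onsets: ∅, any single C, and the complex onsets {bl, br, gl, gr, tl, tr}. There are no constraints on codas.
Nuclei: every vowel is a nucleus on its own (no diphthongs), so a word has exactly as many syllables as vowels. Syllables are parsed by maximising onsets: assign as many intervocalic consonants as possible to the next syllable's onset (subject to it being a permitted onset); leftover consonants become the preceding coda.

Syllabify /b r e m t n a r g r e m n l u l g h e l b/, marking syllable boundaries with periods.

bremt.nar.gremn.lulg.helb

Nuclei (vowels): e, a, e, u, e → 5 syllables.
V1 /e/ – V2 /a/: cluster /mtn/ — the longest permitted-onset suffix is /n/; onset = /n/, preceding coda = /mt/.
V2 /a/ – V3 /e/: /rgr/ splits as /r/ + /gr/ (/gr/ is the longest suffix that is a licit onset).
V3 /e/ – V4 /u/: /mnl/; trying suffixes from longest down, /l/ is the first permitted one, so coda /mn/ | onset /l/.
V4 /u/ – V5 /e/: /lgh/; trying suffixes from longest down, /h/ is the first permitted one, so coda /lg/ | onset /h/.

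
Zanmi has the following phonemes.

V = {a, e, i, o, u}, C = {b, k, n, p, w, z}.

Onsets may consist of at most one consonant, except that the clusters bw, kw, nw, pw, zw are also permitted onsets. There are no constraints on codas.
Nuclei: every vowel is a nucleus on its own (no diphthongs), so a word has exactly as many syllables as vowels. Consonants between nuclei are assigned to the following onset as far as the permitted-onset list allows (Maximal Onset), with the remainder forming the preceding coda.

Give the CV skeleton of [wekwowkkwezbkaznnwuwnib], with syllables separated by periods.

CV.CCVCC.CCVCC.CVCC.CCVC.CVC

The vowels are e, o, e, a, u, i — 6 nuclei, so 6 syllables.
/e…o/ gap (V1→V2): cluster /kw/ — /kw/ is itself a permitted onset, so the whole cluster goes right; preceding coda = ∅.
/o…e/ gap (V2→V3): /wkkw/ splits as /wk/ + /kw/ (/kw/ is the longest suffix that is a licit onset).
/e…a/ gap (V3→V4): /zbk/ splits as /zb/ + /k/ (/k/ is the longest suffix that is a licit onset).
/a…u/ gap (V4→V5): cluster /znnw/ — the longest permitted-onset suffix is /nw/; onset = /nw/, preceding coda = /zn/.
/u…i/ gap (V5→V6): /wn/; trying suffixes from longest down, /n/ is the first permitted one, so coda /w/ | onset /n/.
Syllabification: we.kwowk.kwezb.kazn.nwuw.nib.
Mapping each syllable to C/V: /we/ → CV, /kwowk/ → CCVCC, /kwezb/ → CCVCC, /kazn/ → CVCC, /nwuw/ → CCVC, /nib/ → CVC.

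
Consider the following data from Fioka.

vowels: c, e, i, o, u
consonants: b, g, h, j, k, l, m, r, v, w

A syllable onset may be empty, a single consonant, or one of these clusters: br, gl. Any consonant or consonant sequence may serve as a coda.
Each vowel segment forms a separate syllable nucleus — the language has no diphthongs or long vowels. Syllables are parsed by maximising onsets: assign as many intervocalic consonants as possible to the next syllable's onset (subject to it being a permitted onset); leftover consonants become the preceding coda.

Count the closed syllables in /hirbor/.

2

Nuclei (vowels): i, o → 2 syllables.
/i…o/ gap (V1→V2): /rb/ splits as /r/ + /b/ (/b/ is the longest suffix that is a licit onset).
Putting it together: hir.bor.
Classifying each syllable: /hir/ (closed), /bor/ (closed).
Closed syllables: 2.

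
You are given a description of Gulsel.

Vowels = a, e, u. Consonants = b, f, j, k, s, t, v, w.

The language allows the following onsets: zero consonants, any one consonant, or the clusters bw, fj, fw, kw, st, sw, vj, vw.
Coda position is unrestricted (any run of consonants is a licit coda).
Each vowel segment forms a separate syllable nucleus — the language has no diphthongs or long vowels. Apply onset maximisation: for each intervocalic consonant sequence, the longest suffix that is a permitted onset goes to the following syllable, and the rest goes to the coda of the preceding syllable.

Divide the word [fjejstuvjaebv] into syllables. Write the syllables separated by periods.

Nuclei (vowels): e, u, a, e → 4 syllables.
Between /e/ (V1) and /u/ (V2): /jst/; trying suffixes from longest down, /st/ is the first permitted one, so coda /j/ | onset /st/.
Between /u/ (V2) and /a/ (V3): /vj/ — entire cluster is a permitted onset → onset /vj/, coda ∅.
Between /a/ (V3) and /e/ (V4): hiatus — the boundary sits between the two vowels.

fjej.stu.vja.ebv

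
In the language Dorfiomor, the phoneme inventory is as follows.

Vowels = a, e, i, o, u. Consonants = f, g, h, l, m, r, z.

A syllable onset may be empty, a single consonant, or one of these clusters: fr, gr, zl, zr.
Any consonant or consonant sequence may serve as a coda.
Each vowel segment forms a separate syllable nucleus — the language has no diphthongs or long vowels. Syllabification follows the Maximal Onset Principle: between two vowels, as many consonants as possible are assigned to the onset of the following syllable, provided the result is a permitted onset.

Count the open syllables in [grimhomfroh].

The vowels are i, o, o — 3 nuclei, so 3 syllables.
Between /i/ (V1) and /o/ (V2): /mh/ splits as /m/ + /h/ (/h/ is the longest suffix that is a licit onset).
Between /o/ (V2) and /o/ (V3): /mfr/; trying suffixes from longest down, /fr/ is the first permitted one, so coda /m/ | onset /fr/.
So the parse is grim.hom.froh.
Classifying each syllable: /grim/ (closed), /hom/ (closed), /froh/ (closed).
Open syllables: 0.

0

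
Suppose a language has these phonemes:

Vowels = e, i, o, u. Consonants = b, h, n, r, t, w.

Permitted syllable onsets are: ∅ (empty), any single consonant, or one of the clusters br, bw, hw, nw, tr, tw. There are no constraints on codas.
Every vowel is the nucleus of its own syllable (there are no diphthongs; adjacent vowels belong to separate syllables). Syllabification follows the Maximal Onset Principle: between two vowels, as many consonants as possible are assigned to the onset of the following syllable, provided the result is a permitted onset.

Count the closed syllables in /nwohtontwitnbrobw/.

Nuclei (vowels): o, o, i, o → 4 syllables.
/o…o/ gap (V1→V2): /ht/ — longest licit onset from the right is /t/, leaving /h/ as coda.
/o…i/ gap (V2→V3): /ntw/ — longest licit onset from the right is /tw/, leaving /n/ as coda.
/i…o/ gap (V3→V4): cluster /tnbr/ — the longest permitted-onset suffix is /br/; onset = /br/, preceding coda = /tn/.
Syllabification: nwoh.ton.twitn.brobw.
Classifying each syllable: /nwoh/ (closed), /ton/ (closed), /twitn/ (closed), /brobw/ (closed).
Closed syllables: 4.

4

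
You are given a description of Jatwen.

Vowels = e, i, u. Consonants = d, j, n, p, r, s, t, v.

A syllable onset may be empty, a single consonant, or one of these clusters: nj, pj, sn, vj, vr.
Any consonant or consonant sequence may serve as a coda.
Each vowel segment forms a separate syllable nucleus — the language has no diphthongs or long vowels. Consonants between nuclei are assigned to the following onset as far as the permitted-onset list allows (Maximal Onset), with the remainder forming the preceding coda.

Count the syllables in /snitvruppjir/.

3

Vowels present: i, u, i; each is a nucleus, giving 3 syllables.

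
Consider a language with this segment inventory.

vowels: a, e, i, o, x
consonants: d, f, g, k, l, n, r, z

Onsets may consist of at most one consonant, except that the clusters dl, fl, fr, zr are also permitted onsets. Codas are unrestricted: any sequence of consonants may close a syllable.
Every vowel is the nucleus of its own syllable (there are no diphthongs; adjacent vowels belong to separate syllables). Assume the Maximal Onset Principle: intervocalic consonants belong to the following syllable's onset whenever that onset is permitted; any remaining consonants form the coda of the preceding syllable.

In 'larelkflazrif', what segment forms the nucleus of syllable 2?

Nuclei (vowels): a, e, a, i → 4 syllables.
The second nucleus (vowel 2 from the left) is /e/.

e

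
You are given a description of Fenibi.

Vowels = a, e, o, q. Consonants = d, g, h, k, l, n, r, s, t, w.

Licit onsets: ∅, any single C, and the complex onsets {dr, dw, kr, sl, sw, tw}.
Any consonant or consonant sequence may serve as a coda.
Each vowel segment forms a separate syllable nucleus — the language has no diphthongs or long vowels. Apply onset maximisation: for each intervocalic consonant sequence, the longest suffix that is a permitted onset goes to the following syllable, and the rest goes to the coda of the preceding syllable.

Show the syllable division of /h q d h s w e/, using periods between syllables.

Nuclei (vowels): q, e → 2 syllables.
/q…e/ gap (V1→V2): /dhsw/ — longest licit onset from the right is /sw/, leaving /dh/ as coda.

hqdh.swe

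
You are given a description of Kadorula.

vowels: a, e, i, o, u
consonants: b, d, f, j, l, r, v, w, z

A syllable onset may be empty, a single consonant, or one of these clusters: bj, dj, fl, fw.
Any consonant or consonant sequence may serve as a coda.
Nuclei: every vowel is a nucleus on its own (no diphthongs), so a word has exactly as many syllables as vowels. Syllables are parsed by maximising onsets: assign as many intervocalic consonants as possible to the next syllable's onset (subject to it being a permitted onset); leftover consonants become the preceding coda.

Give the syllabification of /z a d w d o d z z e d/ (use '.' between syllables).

zadw.dodz.zed

Nuclei (vowels): a, o, e → 3 syllables.
σ1/σ2 boundary: /dwd/ — longest licit onset from the right is /d/, leaving /dw/ as coda.
σ2/σ3 boundary: /dzz/; trying suffixes from longest down, /z/ is the first permitted one, so coda /dz/ | onset /z/.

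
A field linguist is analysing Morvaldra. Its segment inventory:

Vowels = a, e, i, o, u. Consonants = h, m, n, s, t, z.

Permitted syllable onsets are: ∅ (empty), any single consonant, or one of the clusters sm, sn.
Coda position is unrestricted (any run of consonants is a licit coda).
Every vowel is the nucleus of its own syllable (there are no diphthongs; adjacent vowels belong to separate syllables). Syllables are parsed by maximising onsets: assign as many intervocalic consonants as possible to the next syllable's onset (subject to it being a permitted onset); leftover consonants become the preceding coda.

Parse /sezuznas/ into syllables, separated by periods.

se.zuz.nas

Vowels present: e, u, a; each is a nucleus, giving 3 syllables.
V1 /e/ – V2 /u/: /z/ is a single consonant, so it becomes the next onset.
V2 /u/ – V3 /a/: cluster /zn/ — the longest permitted-onset suffix is /n/; onset = /n/, preceding coda = /z/.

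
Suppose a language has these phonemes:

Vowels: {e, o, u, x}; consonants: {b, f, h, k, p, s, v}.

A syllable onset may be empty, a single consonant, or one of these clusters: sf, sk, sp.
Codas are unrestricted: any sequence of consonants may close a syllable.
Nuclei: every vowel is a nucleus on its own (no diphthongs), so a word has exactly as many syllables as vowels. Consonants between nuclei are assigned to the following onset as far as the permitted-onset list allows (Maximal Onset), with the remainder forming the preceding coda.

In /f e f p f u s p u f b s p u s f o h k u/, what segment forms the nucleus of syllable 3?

u

Vowels present: e, u, u, u, o, u; each is a nucleus, giving 6 syllables.
The third nucleus (vowel 3 from the left) is /u/.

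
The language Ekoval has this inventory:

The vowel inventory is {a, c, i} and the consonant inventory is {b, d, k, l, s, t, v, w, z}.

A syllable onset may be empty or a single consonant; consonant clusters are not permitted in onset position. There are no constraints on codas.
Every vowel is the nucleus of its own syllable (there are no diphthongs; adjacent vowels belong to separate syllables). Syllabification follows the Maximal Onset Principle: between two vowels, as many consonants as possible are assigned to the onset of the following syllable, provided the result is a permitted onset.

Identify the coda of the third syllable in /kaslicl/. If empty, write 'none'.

Vowels present: a, i, c; each is a nucleus, giving 3 syllables.
V1 /a/ – V2 /i/: /sl/ — longest licit onset from the right is /l/, leaving /s/ as coda.
V2 /i/ – V3 /c/: nothing intervenes; syllable break is V.V.
Putting it together: kas.li.cl.
Syllable 3 is /cl/: onset ∅, nucleus /c/, coda /l/.

l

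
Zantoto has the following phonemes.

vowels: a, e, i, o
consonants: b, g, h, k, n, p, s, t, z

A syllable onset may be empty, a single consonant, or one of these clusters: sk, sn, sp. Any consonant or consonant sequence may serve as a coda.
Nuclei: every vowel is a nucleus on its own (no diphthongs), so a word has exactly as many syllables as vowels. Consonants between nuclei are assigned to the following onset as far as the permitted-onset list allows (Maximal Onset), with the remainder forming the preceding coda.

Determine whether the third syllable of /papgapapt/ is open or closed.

closed

Nuclei (vowels): a, a, a → 3 syllables.
Between /a/ (V1) and /a/ (V2): /pg/; trying suffixes from longest down, /g/ is the first permitted one, so coda /p/ | onset /g/.
Between /a/ (V2) and /a/ (V3): /p/ is a single consonant, so it becomes the next onset.
So the parse is pap.ga.papt.
Syllable 3 is /papt/ with coda /pt/, so it is closed.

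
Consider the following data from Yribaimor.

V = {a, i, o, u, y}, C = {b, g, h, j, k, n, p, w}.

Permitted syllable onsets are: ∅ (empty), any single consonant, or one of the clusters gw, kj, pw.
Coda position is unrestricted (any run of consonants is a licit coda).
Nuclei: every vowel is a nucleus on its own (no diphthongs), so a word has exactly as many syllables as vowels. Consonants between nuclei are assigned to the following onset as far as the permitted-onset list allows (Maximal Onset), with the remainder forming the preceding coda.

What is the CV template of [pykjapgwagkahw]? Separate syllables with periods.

CV.CCVC.CCVC.CVCC

Vowels present: y, a, a, a; each is a nucleus, giving 4 syllables.
V1 /y/ – V2 /a/: /kj/ is a licit onset in full, so it all attaches to the next syllable.
V2 /a/ – V3 /a/: /pgw/ — longest licit onset from the right is /gw/, leaving /p/ as coda.
V3 /a/ – V4 /a/: /gk/; trying suffixes from longest down, /k/ is the first permitted one, so coda /g/ | onset /k/.
So the parse is py.kjap.gwag.kahw.
Mapping each syllable to C/V: /py/ → CV, /kjap/ → CCVC, /gwag/ → CCVC, /kahw/ → CVCC.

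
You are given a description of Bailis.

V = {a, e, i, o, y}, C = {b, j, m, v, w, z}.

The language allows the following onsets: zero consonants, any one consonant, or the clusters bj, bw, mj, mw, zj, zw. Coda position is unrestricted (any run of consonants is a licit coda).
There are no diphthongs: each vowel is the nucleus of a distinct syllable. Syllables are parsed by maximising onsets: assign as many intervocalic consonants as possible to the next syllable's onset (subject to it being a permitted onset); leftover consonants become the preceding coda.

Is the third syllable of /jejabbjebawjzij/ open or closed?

Vowels present: e, a, e, a, i; each is a nucleus, giving 5 syllables.
/e…a/ gap (V1→V2): /j/ → onset of the next syllable (single consonants are always licit onsets).
/a…e/ gap (V2→V3): /bbj/ splits as /b/ + /bj/ (/bj/ is the longest suffix that is a licit onset).
/e…a/ gap (V3→V4): /b/ is a single consonant, so it becomes the next onset.
/a…i/ gap (V4→V5): /wjz/ — longest licit onset from the right is /z/, leaving /wj/ as coda.
So the parse is je.jab.bje.bawj.zij.
Syllable 3 is /bje/; it ends in its nucleus with no coda, so it is open.

open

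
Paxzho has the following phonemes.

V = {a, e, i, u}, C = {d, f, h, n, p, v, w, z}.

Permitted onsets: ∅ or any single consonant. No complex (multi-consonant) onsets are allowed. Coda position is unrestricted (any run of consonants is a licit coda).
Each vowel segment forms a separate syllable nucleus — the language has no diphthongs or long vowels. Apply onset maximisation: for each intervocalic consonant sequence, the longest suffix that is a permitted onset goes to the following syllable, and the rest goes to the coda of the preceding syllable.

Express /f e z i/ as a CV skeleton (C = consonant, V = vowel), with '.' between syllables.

CV.CV

Nuclei (vowels): e, i → 2 syllables.
Between /e/ (V1) and /i/ (V2): /z/ → onset of the next syllable (single consonants are always licit onsets).
Result: fe.zi.
Mapping each syllable to C/V: /fe/ → CV, /zi/ → CV.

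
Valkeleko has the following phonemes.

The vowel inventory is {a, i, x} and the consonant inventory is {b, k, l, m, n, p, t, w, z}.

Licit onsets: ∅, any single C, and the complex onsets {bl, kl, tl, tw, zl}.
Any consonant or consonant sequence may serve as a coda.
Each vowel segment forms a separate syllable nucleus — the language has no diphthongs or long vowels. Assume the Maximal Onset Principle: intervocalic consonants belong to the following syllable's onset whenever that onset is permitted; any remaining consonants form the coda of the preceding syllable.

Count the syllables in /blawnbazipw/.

Vowels present: a, a, i; each is a nucleus, giving 3 syllables.

3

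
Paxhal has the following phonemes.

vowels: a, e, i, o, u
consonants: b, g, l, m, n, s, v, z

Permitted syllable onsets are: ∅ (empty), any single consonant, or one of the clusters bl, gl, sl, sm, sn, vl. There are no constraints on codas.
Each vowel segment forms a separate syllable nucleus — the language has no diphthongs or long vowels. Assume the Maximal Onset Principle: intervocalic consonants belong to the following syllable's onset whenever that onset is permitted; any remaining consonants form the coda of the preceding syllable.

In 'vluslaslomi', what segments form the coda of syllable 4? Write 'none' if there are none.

Vowels present: u, a, o, i; each is a nucleus, giving 4 syllables.
σ1/σ2 boundary: /sl/ is a licit onset in full, so it all attaches to the next syllable.
σ2/σ3 boundary: /sl/ — entire cluster is a permitted onset → onset /sl/, coda ∅.
σ3/σ4 boundary: /m/ is a single consonant, so it becomes the next onset.
Putting it together: vlu.sla.slo.mi.
Syllable 4 is /mi/: onset /m/, nucleus /i/, coda ∅.

none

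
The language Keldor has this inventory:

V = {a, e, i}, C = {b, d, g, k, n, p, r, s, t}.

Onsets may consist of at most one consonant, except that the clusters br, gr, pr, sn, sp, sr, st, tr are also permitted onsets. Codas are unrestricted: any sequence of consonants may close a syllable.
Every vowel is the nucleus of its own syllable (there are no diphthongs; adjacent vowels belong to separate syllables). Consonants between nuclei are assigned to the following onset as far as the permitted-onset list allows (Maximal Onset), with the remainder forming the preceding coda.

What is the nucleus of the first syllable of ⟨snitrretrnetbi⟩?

i

Vowels present: i, e, e, i; each is a nucleus, giving 4 syllables.
The first nucleus (vowel 1 from the left) is /i/.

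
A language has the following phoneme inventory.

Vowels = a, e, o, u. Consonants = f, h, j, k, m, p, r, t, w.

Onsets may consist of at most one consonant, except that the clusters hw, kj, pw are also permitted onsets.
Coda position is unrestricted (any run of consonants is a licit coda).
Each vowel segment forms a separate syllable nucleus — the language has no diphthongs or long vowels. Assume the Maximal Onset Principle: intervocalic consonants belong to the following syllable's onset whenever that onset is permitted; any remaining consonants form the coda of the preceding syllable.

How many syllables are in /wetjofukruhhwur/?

The vowels are e, o, u, u, u — 5 nuclei, so 5 syllables.

5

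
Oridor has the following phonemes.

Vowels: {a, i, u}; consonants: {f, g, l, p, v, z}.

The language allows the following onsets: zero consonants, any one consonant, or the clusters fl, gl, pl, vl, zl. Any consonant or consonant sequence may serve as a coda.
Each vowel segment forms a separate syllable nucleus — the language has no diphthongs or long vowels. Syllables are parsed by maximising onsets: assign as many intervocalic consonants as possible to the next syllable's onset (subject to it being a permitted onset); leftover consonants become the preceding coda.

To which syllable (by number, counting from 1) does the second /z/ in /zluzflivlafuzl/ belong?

1

Vowels present: u, i, a, u; each is a nucleus, giving 4 syllables.
σ1/σ2 boundary: /zfl/ splits as /z/ + /fl/ (/fl/ is the longest suffix that is a licit onset).
σ2/σ3 boundary: /vl/ — entire cluster is a permitted onset → onset /vl/, coda ∅.
σ3/σ4 boundary: /f/ → onset of the next syllable (single consonants are always licit onsets).
Result: zluz.fli.vla.fuzl.
The second /z/ is in the coda of syllable 1 (/zluz/).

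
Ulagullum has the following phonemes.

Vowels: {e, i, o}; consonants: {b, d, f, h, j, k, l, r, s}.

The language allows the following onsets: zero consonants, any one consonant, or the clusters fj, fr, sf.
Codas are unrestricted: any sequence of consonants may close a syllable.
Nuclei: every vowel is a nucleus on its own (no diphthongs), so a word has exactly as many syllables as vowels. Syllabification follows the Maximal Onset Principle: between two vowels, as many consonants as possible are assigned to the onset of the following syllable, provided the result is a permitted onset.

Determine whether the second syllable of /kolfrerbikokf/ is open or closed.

closed

Nuclei (vowels): o, e, i, o → 4 syllables.
Between /o/ (V1) and /e/ (V2): /lfr/ — longest licit onset from the right is /fr/, leaving /l/ as coda.
Between /e/ (V2) and /i/ (V3): /rb/; trying suffixes from longest down, /b/ is the first permitted one, so coda /r/ | onset /b/.
Between /i/ (V3) and /o/ (V4): /k/ → onset of the next syllable (single consonants are always licit onsets).
So the parse is kol.frer.bi.kokf.
Syllable 2 is /frer/ with coda /r/, so it is closed.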